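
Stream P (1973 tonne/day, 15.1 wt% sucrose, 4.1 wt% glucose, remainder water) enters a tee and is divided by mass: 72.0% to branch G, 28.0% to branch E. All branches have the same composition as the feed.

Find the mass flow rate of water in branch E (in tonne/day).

Branch E total = 0.280×1973 = 552.44 tonne/day.
water in E = 0.808×552.44 = 446.37 tonne/day.

446.4 tonne/day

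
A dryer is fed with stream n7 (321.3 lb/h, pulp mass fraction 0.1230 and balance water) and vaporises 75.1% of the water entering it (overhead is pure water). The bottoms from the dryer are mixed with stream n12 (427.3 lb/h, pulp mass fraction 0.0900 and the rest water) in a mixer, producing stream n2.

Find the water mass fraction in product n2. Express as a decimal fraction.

Vapour removed = 0.751×0.877×321.3 = 211.62 lb/h; concentrate = 109.68 lb/h.
water reaching the mixer = 70.163 (from concentrate) + 427.3×0.910 = 459.01 lb/h.
Product flow = 109.68 + 427.3 = 536.98 lb/h; water fraction = 0.8548.

0.8548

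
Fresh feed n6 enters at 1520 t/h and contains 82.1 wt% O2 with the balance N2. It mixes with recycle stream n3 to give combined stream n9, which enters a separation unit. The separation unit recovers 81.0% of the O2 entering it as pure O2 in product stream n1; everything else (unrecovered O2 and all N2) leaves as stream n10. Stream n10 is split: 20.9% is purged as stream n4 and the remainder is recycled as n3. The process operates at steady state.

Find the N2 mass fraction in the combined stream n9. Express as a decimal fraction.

0.470

N2 enters only via n6 and leaves only via the purge: 1520×0.179 = 0.209×(N2 in n10), and the separation unit passes all N2, so N2 in n9 = N2 in n10 = 1301.8 t/h.
O2 in n9: m_A = 1520×0.821 + (1−0.209)·(1−0.810)·m_A, so m_A = 1247.9/0.8497 = 1468.6 t/h.
n9 = 1468.6 + 1301.8 = 2770.5 t/h.
N2 fraction in n9 = 1301.8/2770.5 = 0.470.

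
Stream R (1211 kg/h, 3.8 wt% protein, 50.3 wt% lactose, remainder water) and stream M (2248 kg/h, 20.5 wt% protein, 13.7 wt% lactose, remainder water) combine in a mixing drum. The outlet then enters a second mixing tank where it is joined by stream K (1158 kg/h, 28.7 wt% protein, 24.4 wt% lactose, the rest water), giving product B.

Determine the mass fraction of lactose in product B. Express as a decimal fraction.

0.260

Overall, product flow = 4617 kg/h.
lactose in = 1211×0.503 + 2248×0.137 + 1158×0.244 = 1199.7 kg/h.
lactose fraction in B = 0.260.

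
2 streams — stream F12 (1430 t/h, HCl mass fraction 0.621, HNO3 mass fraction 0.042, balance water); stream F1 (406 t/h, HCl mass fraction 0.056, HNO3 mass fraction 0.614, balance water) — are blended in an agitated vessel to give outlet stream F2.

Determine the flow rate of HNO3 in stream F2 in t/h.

HNO3 out = HNO3 in = 1430×0.042 + 406×0.614 = 309.34 t/h.

309.3 t/h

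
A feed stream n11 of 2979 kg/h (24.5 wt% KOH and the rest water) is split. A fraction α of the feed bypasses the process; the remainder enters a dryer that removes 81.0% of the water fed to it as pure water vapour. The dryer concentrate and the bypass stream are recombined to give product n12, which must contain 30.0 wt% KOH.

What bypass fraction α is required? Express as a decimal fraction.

0.700

All 2979×0.245 = 729.86 kg/h of KOH reaches n12, so n12 = 729.86/0.300 = 2432.9 kg/h and vapour = 546.15 kg/h.
The evaporator receives (1−α)·2979 of feed at 0.755 water and removes 0.810 of that water:
0.810×0.755×(1−α)×2979 = 546.15
(1−α) = 546.15/1821.8 = 0.2998;  α = 0.7002.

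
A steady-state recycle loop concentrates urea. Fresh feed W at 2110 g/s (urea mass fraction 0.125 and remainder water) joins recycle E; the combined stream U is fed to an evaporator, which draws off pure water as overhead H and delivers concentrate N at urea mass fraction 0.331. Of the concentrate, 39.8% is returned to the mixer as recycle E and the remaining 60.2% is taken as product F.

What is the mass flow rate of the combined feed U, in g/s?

2637 g/s

Overall urea balance (none leaves overhead): urea in fresh feed = urea in product, i.e. 2110×0.125 = (1−0.398)·N·0.331.
N = 263.75/(0.331×0.602) = 1323.6 g/s.
Recycle E = 0.398×1323.6 = 526.81 g/s.
Combined feed U = 2110 + 526.81 = 2636.8 g/s.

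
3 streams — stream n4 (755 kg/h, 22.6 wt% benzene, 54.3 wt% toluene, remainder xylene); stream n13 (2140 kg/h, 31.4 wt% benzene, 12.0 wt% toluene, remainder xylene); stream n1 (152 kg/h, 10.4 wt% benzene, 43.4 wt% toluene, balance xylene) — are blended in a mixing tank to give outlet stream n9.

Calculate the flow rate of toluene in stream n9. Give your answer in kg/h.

toluene out = toluene in = 755×0.543 + 2140×0.120 + 152×0.434 = 732.73 kg/h.

732.7 kg/h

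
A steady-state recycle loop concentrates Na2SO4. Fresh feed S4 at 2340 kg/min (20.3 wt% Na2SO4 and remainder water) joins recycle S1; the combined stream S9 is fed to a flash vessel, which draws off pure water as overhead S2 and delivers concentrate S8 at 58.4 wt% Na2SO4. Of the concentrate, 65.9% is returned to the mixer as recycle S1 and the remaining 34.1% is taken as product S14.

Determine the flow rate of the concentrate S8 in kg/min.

Overall Na2SO4 balance (none leaves overhead): Na2SO4 in fresh feed = Na2SO4 in product, i.e. 2340×0.203 = (1−0.659)·S8·0.584.
S8 = 475.02/(0.584×0.341) = 2385.3 kg/min.

2385 kg/min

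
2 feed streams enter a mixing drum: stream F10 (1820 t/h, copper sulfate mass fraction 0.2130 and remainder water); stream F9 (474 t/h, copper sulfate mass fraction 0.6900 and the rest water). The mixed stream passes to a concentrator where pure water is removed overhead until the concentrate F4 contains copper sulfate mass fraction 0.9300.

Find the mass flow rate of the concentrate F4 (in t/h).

copper sulfate entering = 1820×0.213 + 474×0.690 = 714.72 t/h.
All copper sulfate reports to F4, so F4 = 714.72/0.930 = 768.52 t/h.

768.5 t/h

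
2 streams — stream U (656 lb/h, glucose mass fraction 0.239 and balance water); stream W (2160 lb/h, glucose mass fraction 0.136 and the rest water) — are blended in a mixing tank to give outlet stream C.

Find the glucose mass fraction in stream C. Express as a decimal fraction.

0.160

Total flow out = 656 + 2160 = 2816 lb/h.
glucose in = 656×0.239 + 2160×0.136 = 450.54 lb/h.
glucose mass fraction in C = 450.54/2816 = 0.160.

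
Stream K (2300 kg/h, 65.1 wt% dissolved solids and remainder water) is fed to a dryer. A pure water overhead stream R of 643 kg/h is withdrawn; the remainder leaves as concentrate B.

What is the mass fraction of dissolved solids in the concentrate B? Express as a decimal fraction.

dissolved solids is not removed: 2300×0.651 = 1497.3 kg/h of dissolved solids enters B.
Concentrate = 2300 − 643 = 1657 kg/h.
Mass fraction = 1497.3/1657 = 0.9036.

0.9036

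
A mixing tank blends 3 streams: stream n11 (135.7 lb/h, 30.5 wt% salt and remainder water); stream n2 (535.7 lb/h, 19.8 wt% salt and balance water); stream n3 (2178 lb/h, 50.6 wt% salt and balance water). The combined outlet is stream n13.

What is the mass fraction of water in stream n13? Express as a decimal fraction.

Total flow out = 135.7 + 535.7 + 2178 = 2849.4 lb/h.
water in = 135.7×0.695 + 535.7×0.802 + 2178×0.494 = 1599.9 lb/h.
water mass fraction in n13 = 1599.9/2849.4 = 0.561.

0.561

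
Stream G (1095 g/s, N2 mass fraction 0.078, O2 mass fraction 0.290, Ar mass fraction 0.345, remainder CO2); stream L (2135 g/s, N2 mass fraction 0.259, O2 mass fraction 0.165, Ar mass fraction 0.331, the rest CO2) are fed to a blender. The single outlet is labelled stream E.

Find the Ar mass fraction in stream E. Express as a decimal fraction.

Total flow out = 1095 + 2135 = 3230 g/s.
Ar in = 1095×0.345 + 2135×0.331 = 1084.5 g/s.
Ar mass fraction in E = 1084.5/3230 = 0.336.

0.336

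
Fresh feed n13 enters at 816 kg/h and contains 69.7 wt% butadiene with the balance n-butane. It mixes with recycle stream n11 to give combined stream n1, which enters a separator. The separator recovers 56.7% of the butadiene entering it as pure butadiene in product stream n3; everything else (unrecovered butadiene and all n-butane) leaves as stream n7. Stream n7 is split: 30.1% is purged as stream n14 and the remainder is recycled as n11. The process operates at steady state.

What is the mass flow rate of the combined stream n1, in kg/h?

n-butane enters only via n13 and leaves only via the purge: 816×0.303 = 0.301×(n-butane in n7), and the separator passes all n-butane, so n-butane in n1 = n-butane in n7 = 821.42 kg/h.
butadiene in n1: m_A = 816×0.697 + (1−0.301)·(1−0.567)·m_A, so m_A = 568.75/0.6973 = 815.61 kg/h.
n1 = 815.61 + 821.42 = 1637 kg/h.

1637 kg/h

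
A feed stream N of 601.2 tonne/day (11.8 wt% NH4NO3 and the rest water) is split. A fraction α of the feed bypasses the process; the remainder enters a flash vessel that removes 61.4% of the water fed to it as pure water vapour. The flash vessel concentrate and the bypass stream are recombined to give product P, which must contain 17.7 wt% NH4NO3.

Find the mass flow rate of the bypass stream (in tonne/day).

231.1 tonne/day

All 601.2×0.118 = 70.942 tonne/day of NH4NO3 reaches P, so P = 70.942/0.177 = 400.8 tonne/day and vapour = 200.4 tonne/day.
The evaporator receives (1−α)·601.2 of feed at 0.882 water and removes 0.614 of that water:
0.614×0.882×(1−α)×601.2 = 200.4
(1−α) = 200.4/325.58 = 0.6155;  α = 0.3845.
Bypass flow = 0.3845×601.2 = 231.15 tonne/day.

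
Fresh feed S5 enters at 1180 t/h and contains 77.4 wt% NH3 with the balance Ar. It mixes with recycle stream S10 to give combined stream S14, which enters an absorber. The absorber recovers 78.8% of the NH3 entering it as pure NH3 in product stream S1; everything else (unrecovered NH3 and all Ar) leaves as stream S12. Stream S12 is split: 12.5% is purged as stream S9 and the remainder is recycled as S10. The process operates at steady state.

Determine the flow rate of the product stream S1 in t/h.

883.6 t/h

NH3 in S14: m_A = 1180×0.774 + (1−0.125)·(1−0.788)·m_A, so m_A = 913.32/0.8145 = 1121.3 t/h.
Product S1 = 0.788×1121.3 = 883.6 t/h.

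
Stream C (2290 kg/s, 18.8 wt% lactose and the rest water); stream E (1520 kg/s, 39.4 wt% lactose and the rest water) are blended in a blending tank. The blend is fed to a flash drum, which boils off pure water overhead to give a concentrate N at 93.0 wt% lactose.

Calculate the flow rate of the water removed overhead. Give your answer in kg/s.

2703 kg/s

lactose entering = 2290×0.188 + 1520×0.394 = 1029.4 kg/s.
All lactose reports to N, so N = 1029.4/0.930 = 1106.9 kg/s.
Total feed = 3810 kg/s; overhead = 3810 − 1106.9 = 2703.1 kg/s.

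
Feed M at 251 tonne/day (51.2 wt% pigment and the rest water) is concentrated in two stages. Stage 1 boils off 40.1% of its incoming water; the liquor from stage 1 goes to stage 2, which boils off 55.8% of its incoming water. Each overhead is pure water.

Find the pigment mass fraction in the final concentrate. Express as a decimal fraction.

0.799

water in feed = 251×0.488 = 122.49 tonne/day.
After stage 1: water left = (1−0.401)×122.49 = 73.37; stream total = 201.88 tonne/day.
After stage 2: water left = (1−0.558)×73.37 = 32.43; final concentrate = 160.94 tonne/day.
pigment fraction = 128.51/160.94 = 0.799.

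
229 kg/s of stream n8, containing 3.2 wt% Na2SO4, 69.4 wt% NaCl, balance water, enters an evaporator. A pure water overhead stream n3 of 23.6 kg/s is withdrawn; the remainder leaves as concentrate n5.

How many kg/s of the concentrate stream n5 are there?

Concentrate = 229 − 23.6 = 205.4 kg/s.

205.4 kg/s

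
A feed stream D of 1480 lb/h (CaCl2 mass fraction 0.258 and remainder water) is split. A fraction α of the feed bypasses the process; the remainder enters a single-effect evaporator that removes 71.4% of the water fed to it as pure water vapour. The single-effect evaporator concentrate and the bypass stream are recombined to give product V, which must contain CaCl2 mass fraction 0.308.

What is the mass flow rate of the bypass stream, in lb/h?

All 1480×0.258 = 381.84 lb/h of CaCl2 reaches V, so V = 381.84/0.308 = 1239.7 lb/h and vapour = 240.26 lb/h.
The evaporator receives (1−α)·1480 of feed at 0.742 water and removes 0.714 of that water:
0.714×0.742×(1−α)×1480 = 240.26
(1−α) = 240.26/784.09 = 0.3064;  α = 0.6936.
Bypass flow = 0.6936×1480 = 1026.5 lb/h.

1026 lb/h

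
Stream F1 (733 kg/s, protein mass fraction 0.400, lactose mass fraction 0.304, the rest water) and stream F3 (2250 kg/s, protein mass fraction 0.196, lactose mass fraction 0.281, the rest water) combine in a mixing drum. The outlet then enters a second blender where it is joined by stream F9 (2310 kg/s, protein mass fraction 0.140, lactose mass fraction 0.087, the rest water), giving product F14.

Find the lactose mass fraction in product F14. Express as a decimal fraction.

0.200

Overall, product flow = 5293 kg/s.
lactose in = 733×0.304 + 2250×0.281 + 2310×0.087 = 1056.1 kg/s.
lactose fraction in F14 = 0.200.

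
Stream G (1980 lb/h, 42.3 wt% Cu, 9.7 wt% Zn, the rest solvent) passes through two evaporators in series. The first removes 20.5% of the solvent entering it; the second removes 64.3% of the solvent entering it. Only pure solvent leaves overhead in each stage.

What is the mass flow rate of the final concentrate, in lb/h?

1299 lb/h

solvent in feed = 1980×0.480 = 950.4 lb/h.
After stage 1: solvent left = (1−0.205)×950.4 = 755.57; stream total = 1785.2 lb/h.
After stage 2: solvent left = (1−0.643)×755.57 = 269.74; final concentrate = 1299.3 lb/h.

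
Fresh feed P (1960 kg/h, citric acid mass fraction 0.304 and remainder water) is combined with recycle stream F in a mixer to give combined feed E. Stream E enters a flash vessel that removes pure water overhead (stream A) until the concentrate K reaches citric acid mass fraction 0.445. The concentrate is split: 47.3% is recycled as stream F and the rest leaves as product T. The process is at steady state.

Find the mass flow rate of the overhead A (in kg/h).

621 kg/h

Overall citric acid balance (none leaves overhead): citric acid in fresh feed = citric acid in product, i.e. 1960×0.304 = (1−0.473)·K·0.445.
K = 595.84/(0.445×0.527) = 2540.7 kg/h.
Recycle F = 0.473×2540.7 = 1201.8 kg/h.
Combined feed E = 1960 + 1201.8 = 3161.8 kg/h.
Overhead A = E − K = 3161.8 − 2540.7 = 621.03 kg/h.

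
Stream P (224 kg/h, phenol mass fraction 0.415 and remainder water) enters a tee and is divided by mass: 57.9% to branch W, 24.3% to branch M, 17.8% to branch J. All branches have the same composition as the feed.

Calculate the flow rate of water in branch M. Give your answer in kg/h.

31.84 kg/h

Branch M total = 0.243×224 = 54.432 kg/h.
water in M = 0.585×54.432 = 31.843 kg/h.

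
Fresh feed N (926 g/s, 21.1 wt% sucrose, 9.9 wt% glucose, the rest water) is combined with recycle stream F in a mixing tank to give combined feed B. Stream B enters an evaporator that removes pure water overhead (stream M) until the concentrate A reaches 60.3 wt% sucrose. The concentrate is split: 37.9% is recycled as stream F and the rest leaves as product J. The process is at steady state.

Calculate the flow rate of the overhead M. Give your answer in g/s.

Overall sucrose balance (none leaves overhead): sucrose in fresh feed = sucrose in product, i.e. 926×0.211 = (1−0.379)·A·0.603.
A = 195.39/(0.603×0.621) = 521.78 g/s.
Recycle F = 0.379×521.78 = 197.75 g/s.
Combined feed B = 926 + 197.75 = 1123.8 g/s.
Overhead M = B − A = 1123.8 − 521.78 = 601.98 g/s.

602 g/s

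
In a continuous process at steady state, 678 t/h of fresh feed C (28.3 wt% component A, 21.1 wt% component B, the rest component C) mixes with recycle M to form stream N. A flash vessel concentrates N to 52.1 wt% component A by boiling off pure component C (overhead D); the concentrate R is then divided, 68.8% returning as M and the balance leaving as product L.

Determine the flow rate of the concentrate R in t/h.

1180 t/h

Overall component A balance (none leaves overhead): component A in fresh feed = component A in product, i.e. 678×0.283 = (1−0.688)·R·0.521.
R = 191.87/(0.521×0.312) = 1180.4 t/h.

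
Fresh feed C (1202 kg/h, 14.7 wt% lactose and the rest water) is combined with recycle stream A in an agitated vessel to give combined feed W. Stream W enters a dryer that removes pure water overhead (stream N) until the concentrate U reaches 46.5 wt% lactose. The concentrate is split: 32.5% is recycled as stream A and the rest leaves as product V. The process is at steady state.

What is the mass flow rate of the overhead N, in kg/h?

Overall lactose balance (none leaves overhead): lactose in fresh feed = lactose in product, i.e. 1202×0.147 = (1−0.325)·U·0.465.
U = 176.69/(0.465×0.675) = 562.94 kg/h.
Recycle A = 0.325×562.94 = 182.96 kg/h.
Combined feed W = 1202 + 182.96 = 1385 kg/h.
Overhead N = W − U = 1385 − 562.94 = 822.01 kg/h.

822 kg/h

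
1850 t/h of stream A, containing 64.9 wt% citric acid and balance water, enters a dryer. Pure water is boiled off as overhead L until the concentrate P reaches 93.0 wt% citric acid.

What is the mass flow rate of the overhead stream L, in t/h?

559 t/h

citric acid is conserved: 1850×0.649 = 1200.7 t/h all reports to the concentrate.
Concentrate = 1200.7/(target fraction) = 1291 t/h.
Overhead = 1850 − 1291 = 558.98 t/h.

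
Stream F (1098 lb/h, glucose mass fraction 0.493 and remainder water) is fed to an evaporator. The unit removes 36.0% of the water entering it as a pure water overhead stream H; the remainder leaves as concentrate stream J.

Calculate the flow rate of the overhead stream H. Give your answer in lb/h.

200.4 lb/h

water entering = 1098×0.507 = 556.69 lb/h; overhead removed = 0.360×556.69 = 200.41 lb/h.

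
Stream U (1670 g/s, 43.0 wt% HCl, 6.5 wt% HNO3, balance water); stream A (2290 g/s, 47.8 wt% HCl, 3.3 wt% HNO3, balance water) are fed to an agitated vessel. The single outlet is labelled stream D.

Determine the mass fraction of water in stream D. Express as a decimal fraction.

0.496

Total flow out = 1670 + 2290 = 3960 g/s.
water in = 1670×0.505 + 2290×0.489 = 1963.2 g/s.
water mass fraction in D = 1963.2/3960 = 0.496.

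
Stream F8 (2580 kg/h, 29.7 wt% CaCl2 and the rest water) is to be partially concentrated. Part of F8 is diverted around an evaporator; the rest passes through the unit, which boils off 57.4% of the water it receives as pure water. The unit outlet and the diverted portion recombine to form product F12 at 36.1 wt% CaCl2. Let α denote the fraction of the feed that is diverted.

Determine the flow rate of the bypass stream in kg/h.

All 2580×0.297 = 766.26 kg/h of CaCl2 reaches F12, so F12 = 766.26/0.361 = 2122.6 kg/h and vapour = 457.4 kg/h.
The evaporator receives (1−α)·2580 of feed at 0.703 water and removes 0.574 of that water:
0.574×0.703×(1−α)×2580 = 457.4
(1−α) = 457.4/1041.1 = 0.4393;  α = 0.5607.
Bypass flow = 0.5607×2580 = 1446.5 kg/h.

1446 kg/h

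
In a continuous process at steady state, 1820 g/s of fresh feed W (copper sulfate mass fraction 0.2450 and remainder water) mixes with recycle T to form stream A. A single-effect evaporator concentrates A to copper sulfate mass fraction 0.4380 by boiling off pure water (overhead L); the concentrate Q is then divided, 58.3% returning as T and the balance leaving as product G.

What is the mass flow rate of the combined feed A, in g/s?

Overall copper sulfate balance (none leaves overhead): copper sulfate in fresh feed = copper sulfate in product, i.e. 1820×0.245 = (1−0.583)·Q·0.438.
Q = 445.9/(0.438×0.417) = 2441.3 g/s.
Recycle T = 0.583×2441.3 = 1423.3 g/s.
Combined feed A = 1820 + 1423.3 = 3243.3 g/s.

3243 g/s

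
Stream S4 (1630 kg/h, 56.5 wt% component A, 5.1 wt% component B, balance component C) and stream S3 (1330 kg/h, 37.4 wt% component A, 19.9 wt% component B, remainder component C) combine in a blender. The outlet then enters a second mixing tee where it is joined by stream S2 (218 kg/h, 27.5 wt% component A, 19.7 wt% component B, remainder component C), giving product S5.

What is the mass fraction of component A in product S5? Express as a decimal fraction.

Overall, product flow = 3178 kg/h.
component A in = 1630×0.565 + 1330×0.374 + 218×0.275 = 1478.3 kg/h.
component A fraction in S5 = 0.4652.

0.4652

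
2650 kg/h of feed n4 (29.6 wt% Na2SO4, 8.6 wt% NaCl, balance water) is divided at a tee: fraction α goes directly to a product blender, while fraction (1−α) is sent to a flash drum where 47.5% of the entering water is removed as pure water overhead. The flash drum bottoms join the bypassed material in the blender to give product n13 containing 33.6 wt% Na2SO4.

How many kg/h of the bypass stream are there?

All 2650×0.296 = 784.4 kg/h of Na2SO4 reaches n13, so n13 = 784.4/0.336 = 2334.5 kg/h and vapour = 315.48 kg/h.
The evaporator receives (1−α)·2650 of feed at 0.618 water and removes 0.475 of that water:
0.475×0.618×(1−α)×2650 = 315.48
(1−α) = 315.48/777.91 = 0.4055;  α = 0.5945.
Bypass flow = 0.5945×2650 = 1575.3 kg/h.

1575 kg/h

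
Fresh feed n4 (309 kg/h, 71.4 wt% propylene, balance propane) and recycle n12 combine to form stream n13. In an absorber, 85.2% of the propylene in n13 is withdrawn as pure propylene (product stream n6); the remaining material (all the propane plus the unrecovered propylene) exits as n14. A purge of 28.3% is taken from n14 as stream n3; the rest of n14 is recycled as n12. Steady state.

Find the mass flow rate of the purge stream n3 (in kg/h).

propane enters only via n4 and leaves only via the purge: 309×0.286 = 0.283×(propane in n14), and the absorber passes all propane, so propane in n13 = propane in n14 = 312.28 kg/h.
propylene in n13: m_A = 309×0.714 + (1−0.283)·(1−0.852)·m_A, so m_A = 220.63/0.8939 = 246.82 kg/h.
n14 = (1−0.852)×246.82 + 312.28 = 348.8 kg/h.
Purge n3 = 0.283×348.8 = 98.712 kg/h.

98.71 kg/h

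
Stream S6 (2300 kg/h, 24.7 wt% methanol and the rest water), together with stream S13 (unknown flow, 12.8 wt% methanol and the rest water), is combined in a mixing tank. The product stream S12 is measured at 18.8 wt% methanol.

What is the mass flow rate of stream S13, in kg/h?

Let S13 be the unknown flow. Total out = 2300 + S13.
methanol balance: 568.1 + 0.128·S13 = 0.188·(2300 + S13)
(0.128 − 0.188)·S13 = 0.188×2300 − 568.1 = -135.7
S13 = -135.7 / -0.060 = 2261.7 kg/h

2262 kg/h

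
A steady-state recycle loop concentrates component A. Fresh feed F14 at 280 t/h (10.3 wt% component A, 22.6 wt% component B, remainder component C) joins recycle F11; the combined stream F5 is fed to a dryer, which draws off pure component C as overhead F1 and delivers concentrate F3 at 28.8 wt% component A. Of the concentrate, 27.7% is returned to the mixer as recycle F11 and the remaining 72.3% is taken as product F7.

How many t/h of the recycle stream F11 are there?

Overall component A balance (none leaves overhead): component A in fresh feed = component A in product, i.e. 280×0.103 = (1−0.277)·F3·0.288.
F3 = 28.84/(0.288×0.723) = 138.5 t/h.
Recycle F11 = 0.277×138.5 = 38.366 t/h.

38.37 t/h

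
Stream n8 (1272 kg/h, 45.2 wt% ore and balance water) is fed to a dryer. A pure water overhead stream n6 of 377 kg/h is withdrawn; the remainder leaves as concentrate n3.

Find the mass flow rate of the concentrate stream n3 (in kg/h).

895 kg/h

Concentrate = 1272 − 377 = 895 kg/h.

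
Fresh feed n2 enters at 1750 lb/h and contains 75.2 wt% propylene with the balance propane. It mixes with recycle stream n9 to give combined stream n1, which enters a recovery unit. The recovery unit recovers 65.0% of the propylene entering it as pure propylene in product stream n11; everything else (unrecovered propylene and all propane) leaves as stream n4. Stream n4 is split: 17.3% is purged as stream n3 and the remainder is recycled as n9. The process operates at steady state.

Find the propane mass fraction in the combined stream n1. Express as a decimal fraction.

propane enters only via n2 and leaves only via the purge: 1750×0.248 = 0.173×(propane in n4), and the recovery unit passes all propane, so propane in n1 = propane in n4 = 2508.7 lb/h.
propylene in n1: m_A = 1750×0.752 + (1−0.173)·(1−0.650)·m_A, so m_A = 1316/0.7106 = 1852.1 lb/h.
n1 = 1852.1 + 2508.7 = 4360.8 lb/h.
propane fraction in n1 = 2508.7/4360.8 = 0.575.

0.575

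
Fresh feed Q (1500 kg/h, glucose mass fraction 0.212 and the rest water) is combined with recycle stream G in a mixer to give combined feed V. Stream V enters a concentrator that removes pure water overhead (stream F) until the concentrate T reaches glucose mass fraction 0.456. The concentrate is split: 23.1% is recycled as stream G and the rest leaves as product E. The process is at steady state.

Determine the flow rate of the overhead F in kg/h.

Overall glucose balance (none leaves overhead): glucose in fresh feed = glucose in product, i.e. 1500×0.212 = (1−0.231)·T·0.456.
T = 318/(0.456×0.769) = 906.85 kg/h.
Recycle G = 0.231×906.85 = 209.48 kg/h.
Combined feed V = 1500 + 209.48 = 1709.5 kg/h.
Overhead F = V − T = 1709.5 − 906.85 = 802.63 kg/h.

802.6 kg/h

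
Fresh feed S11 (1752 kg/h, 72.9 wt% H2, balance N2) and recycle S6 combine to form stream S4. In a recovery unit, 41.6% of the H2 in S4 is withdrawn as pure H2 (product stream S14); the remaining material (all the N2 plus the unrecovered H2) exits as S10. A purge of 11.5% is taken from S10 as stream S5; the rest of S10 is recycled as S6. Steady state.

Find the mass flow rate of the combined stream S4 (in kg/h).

6772 kg/h

N2 enters only via S11 and leaves only via the purge: 1752×0.271 = 0.115×(N2 in S10), and the recovery unit passes all N2, so N2 in S4 = N2 in S10 = 4128.6 kg/h.
H2 in S4: m_A = 1752×0.729 + (1−0.115)·(1−0.416)·m_A, so m_A = 1277.2/0.4832 = 2643.4 kg/h.
S4 = 2643.4 + 4128.6 = 6772.1 kg/h.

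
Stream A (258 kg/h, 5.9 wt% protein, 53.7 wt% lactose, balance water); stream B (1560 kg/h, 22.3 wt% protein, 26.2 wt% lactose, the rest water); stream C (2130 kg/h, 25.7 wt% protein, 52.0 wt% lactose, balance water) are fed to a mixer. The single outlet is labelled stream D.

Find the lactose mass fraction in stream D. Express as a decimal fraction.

0.4192

Total flow out = 258 + 1560 + 2130 = 3948 kg/h.
lactose in = 258×0.537 + 1560×0.262 + 2130×0.520 = 1654.9 kg/h.
lactose mass fraction in D = 1654.9/3948 = 0.4192.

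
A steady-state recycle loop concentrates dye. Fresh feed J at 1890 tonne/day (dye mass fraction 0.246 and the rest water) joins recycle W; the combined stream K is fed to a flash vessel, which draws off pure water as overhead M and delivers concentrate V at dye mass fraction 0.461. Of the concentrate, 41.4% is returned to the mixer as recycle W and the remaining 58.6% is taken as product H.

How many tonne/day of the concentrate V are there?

1721 tonne/day

Overall dye balance (none leaves overhead): dye in fresh feed = dye in product, i.e. 1890×0.246 = (1−0.414)·V·0.461.
V = 464.94/(0.461×0.586) = 1721.1 tonne/day.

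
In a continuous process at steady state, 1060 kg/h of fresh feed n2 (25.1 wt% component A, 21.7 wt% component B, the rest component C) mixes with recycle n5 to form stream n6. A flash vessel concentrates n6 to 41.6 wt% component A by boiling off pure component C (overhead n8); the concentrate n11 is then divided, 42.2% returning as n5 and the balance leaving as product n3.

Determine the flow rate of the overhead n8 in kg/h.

420.4 kg/h

Overall component A balance (none leaves overhead): component A in fresh feed = component A in product, i.e. 1060×0.251 = (1−0.422)·n11·0.416.
n11 = 266.06/(0.416×0.578) = 1106.5 kg/h.
Recycle n5 = 0.422×1106.5 = 466.95 kg/h.
Combined feed n6 = 1060 + 466.95 = 1527 kg/h.
Overhead n8 = n6 − n11 = 1527 − 1106.5 = 420.43 kg/h.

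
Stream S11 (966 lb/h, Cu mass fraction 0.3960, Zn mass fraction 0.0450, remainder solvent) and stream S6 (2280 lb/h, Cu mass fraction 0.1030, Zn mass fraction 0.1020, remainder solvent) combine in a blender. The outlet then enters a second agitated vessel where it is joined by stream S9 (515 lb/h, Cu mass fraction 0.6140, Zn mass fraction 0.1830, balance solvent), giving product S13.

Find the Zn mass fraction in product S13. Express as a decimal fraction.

Overall, product flow = 3761 lb/h.
Zn in = 966×0.045 + 2280×0.102 + 515×0.183 = 370.27 lb/h.
Zn fraction in S13 = 0.0985.

0.0985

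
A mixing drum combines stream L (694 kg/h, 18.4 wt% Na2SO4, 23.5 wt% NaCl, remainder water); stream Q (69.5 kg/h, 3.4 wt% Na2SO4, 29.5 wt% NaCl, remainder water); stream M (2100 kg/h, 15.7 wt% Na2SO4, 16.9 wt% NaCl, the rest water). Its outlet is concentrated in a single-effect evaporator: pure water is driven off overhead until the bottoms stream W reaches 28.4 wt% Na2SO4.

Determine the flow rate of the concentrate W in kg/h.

Na2SO4 entering = 694×0.184 + 69.5×0.034 + 2100×0.157 = 459.76 kg/h.
All Na2SO4 reports to W, so W = 459.76/0.284 = 1618.9 kg/h.

1619 kg/h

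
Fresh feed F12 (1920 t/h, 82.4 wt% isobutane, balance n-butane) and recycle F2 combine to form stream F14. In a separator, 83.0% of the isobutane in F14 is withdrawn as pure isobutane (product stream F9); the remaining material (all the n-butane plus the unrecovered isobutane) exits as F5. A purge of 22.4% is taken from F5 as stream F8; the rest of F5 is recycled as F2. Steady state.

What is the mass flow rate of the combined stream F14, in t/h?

n-butane enters only via F12 and leaves only via the purge: 1920×0.176 = 0.224×(n-butane in F5), and the separator passes all n-butane, so n-butane in F14 = n-butane in F5 = 1508.6 t/h.
isobutane in F14: m_A = 1920×0.824 + (1−0.224)·(1−0.830)·m_A, so m_A = 1582.1/0.8681 = 1822.5 t/h.
F14 = 1822.5 + 1508.6 = 3331.1 t/h.

3331 t/h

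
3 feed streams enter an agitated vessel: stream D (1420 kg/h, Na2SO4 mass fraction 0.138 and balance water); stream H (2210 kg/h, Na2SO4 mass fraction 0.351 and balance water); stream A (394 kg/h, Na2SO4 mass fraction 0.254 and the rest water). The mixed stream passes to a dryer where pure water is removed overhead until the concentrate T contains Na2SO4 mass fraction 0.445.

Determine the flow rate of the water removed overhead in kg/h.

Na2SO4 entering = 1420×0.138 + 2210×0.351 + 394×0.254 = 1071.7 kg/h.
All Na2SO4 reports to T, so T = 1071.7/0.445 = 2408.4 kg/h.
Total feed = 4024 kg/h; overhead = 4024 − 2408.4 = 1615.6 kg/h.

1616 kg/h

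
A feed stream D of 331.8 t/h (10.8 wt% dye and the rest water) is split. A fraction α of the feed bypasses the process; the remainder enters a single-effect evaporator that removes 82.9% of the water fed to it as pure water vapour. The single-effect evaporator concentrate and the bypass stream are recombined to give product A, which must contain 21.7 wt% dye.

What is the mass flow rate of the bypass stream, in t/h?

All 331.8×0.108 = 35.834 t/h of dye reaches A, so A = 35.834/0.217 = 165.14 t/h and vapour = 166.66 t/h.
The evaporator receives (1−α)·331.8 of feed at 0.892 water and removes 0.829 of that water:
0.829×0.892×(1−α)×331.8 = 166.66
(1−α) = 166.66/245.36 = 0.6793;  α = 0.3207.
Bypass flow = 0.3207×331.8 = 106.42 t/h.

106.4 t/h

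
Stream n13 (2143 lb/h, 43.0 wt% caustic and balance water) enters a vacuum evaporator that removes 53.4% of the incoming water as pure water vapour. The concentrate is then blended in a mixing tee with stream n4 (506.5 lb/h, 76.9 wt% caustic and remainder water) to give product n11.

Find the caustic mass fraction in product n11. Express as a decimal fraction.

0.656

Vapour removed = 0.534×0.570×2143 = 652.29 lb/h; concentrate = 1490.7 lb/h.
caustic reaching the mixer = 921.49 (from concentrate) + 506.5×0.769 = 1311 lb/h.
Product flow = 1490.7 + 506.5 = 1997.2 lb/h; caustic fraction = 0.656.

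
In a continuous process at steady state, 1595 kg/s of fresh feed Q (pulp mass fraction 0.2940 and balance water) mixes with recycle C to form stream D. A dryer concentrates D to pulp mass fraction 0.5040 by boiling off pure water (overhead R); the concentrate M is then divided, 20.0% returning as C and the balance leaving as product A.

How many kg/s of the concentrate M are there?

Overall pulp balance (none leaves overhead): pulp in fresh feed = pulp in product, i.e. 1595×0.294 = (1−0.200)·M·0.504.
M = 468.93/(0.504×0.800) = 1163 kg/s.

1163 kg/s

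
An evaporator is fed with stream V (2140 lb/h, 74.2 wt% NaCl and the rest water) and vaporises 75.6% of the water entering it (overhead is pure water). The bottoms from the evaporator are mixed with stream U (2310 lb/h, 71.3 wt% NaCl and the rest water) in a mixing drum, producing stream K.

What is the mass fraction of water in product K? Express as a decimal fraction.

Vapour removed = 0.756×0.258×2140 = 417.4 lb/h; concentrate = 1722.6 lb/h.
water reaching the mixer = 134.72 (from concentrate) + 2310×0.287 = 797.69 lb/h.
Product flow = 1722.6 + 2310 = 4032.6 lb/h; water fraction = 0.198.

0.198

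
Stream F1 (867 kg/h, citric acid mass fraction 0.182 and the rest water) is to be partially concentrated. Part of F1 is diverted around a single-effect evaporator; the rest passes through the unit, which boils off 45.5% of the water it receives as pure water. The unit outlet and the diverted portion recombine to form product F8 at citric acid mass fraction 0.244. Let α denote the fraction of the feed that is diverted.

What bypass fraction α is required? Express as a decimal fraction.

All 867×0.182 = 157.79 kg/h of citric acid reaches F8, so F8 = 157.79/0.244 = 646.7 kg/h and vapour = 220.3 kg/h.
The evaporator receives (1−α)·867 of feed at 0.818 water and removes 0.455 of that water:
0.455×0.818×(1−α)×867 = 220.3
(1−α) = 220.3/322.69 = 0.6827;  α = 0.3173.

0.317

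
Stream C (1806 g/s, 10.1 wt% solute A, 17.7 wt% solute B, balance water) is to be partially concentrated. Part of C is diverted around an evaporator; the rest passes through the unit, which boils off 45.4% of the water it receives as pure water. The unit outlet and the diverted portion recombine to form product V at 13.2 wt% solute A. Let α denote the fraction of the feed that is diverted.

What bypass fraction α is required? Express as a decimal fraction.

0.284

All 1806×0.101 = 182.41 g/s of solute A reaches V, so V = 182.41/0.132 = 1381.9 g/s and vapour = 424.14 g/s.
The evaporator receives (1−α)·1806 of feed at 0.722 water and removes 0.454 of that water:
0.454×0.722×(1−α)×1806 = 424.14
(1−α) = 424.14/591.99 = 0.7165;  α = 0.2835.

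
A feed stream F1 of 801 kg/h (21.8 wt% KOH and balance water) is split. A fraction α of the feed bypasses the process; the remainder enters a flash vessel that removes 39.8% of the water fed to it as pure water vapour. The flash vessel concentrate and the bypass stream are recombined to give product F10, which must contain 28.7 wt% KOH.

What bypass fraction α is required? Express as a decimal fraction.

All 801×0.218 = 174.62 kg/h of KOH reaches F10, so F10 = 174.62/0.287 = 608.43 kg/h and vapour = 192.57 kg/h.
The evaporator receives (1−α)·801 of feed at 0.782 water and removes 0.398 of that water:
0.398×0.782×(1−α)×801 = 192.57
(1−α) = 192.57/249.3 = 0.7725;  α = 0.2275.

0.228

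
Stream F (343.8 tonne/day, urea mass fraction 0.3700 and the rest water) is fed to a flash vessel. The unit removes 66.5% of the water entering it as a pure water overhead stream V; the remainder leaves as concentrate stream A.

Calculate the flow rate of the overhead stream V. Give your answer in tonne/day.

144 tonne/day

water entering = 343.8×0.630 = 216.59 tonne/day; overhead removed = 0.665×216.59 = 144.04 tonne/day.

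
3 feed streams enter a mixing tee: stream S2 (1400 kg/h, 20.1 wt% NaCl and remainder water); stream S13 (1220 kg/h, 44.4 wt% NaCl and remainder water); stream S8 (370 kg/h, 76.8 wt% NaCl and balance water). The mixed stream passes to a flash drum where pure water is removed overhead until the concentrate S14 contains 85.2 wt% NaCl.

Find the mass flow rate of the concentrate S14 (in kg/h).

NaCl entering = 1400×0.201 + 1220×0.444 + 370×0.768 = 1107.2 kg/h.
All NaCl reports to S14, so S14 = 1107.2/0.852 = 1299.6 kg/h.

1300 kg/h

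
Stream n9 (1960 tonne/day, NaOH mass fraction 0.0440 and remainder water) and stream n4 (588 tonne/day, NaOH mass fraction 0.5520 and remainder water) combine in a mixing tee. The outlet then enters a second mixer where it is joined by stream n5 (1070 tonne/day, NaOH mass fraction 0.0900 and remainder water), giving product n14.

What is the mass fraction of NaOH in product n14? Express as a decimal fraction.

0.1402

Overall, product flow = 3618 tonne/day.
NaOH in = 1960×0.044 + 588×0.552 + 1070×0.090 = 507.12 tonne/day.
NaOH fraction in n14 = 0.1402.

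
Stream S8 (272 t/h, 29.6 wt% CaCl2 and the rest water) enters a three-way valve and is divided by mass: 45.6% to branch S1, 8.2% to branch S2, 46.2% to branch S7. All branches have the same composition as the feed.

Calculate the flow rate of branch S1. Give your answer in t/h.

124 t/h

Branch S1 flow = 0.456×272 = 124.03 t/h.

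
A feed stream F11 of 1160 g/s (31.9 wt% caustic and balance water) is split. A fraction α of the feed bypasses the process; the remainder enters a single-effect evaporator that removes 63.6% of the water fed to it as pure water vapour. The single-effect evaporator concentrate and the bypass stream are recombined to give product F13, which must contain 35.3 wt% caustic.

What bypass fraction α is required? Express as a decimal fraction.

All 1160×0.319 = 370.04 g/s of caustic reaches F13, so F13 = 370.04/0.353 = 1048.3 g/s and vapour = 111.73 g/s.
The evaporator receives (1−α)·1160 of feed at 0.681 water and removes 0.636 of that water:
0.636×0.681×(1−α)×1160 = 111.73
(1−α) = 111.73/502.41 = 0.2224;  α = 0.7776.

0.778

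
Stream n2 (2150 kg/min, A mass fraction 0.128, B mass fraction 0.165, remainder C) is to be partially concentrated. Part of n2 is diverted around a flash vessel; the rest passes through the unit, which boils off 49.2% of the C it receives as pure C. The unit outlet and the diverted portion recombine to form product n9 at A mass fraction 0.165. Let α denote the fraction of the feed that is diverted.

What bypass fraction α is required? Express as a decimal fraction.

All 2150×0.128 = 275.2 kg/min of A reaches n9, so n9 = 275.2/0.165 = 1667.9 kg/min and vapour = 482.12 kg/min.
The evaporator receives (1−α)·2150 of feed at 0.707 C and removes 0.492 of that C:
0.492×0.707×(1−α)×2150 = 482.12
(1−α) = 482.12/747.86 = 0.6447;  α = 0.3553.

0.355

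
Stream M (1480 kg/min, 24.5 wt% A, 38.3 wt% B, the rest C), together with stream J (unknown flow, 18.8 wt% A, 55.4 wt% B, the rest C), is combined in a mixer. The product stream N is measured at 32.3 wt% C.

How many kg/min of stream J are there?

Let J be the unknown flow. Total out = 1480 + J.
C balance: 550.56 + 0.258·J = 0.323·(1480 + J)
(0.258 − 0.323)·J = 0.323×1480 − 550.56 = -72.52
J = -72.52 / -0.065 = 1115.7 kg/min

1116 kg/min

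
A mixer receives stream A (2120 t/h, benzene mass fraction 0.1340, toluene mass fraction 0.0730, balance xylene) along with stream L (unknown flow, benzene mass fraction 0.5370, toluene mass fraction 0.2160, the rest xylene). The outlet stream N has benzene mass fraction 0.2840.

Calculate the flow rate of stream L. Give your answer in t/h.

1257 t/h

Let L be the unknown flow. Total out = 2120 + L.
benzene balance: 284.08 + 0.537·L = 0.284·(2120 + L)
(0.537 − 0.284)·L = 0.284×2120 − 284.08 = 318
L = 318 / 0.253 = 1256.9 t/h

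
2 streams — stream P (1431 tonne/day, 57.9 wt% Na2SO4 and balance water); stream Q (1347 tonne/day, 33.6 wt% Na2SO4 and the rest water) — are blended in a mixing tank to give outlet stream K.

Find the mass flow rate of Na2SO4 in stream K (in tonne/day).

Na2SO4 out = Na2SO4 in = 1431×0.579 + 1347×0.336 = 1281.1 tonne/day.

1281 tonne/day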